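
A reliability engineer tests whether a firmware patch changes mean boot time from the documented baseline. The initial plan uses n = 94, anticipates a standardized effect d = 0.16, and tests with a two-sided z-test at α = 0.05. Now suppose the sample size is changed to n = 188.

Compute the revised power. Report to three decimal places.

Power ≈ 0.592

With n = 188: δ = d·√n = 0.16 × √188 = 2.1938. Critical value z_{0.025} = 1.960.
Revised power = Φ(δ − 1.960) + Φ(−δ − 1.960) = Φ(0.234) + Φ(-4.154) = 0.5924 + 0.0000 = 0.5925.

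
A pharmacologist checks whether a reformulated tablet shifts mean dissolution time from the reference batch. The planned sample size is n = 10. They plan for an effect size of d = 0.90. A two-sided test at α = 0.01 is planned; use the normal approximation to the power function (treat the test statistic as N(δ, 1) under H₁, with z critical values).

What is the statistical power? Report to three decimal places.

Noncentrality parameter: δ = d·√n = 0.90 × √10 = 2.8460
Critical value for a two-sided test at α = 0.01: z_{α/2} = 2.576.
Power = Φ(δ − 2.576) + Φ(−δ − 2.576) = Φ(0.270) + Φ(-5.422) = 0.6065 + 0.0000 = 0.6065.

Power ≈ 0.607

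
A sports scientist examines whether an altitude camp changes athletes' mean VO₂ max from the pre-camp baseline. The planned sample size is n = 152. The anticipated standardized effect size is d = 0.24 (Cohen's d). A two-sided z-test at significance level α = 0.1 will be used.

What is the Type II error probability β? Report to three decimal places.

β ≈ 0.094

Noncentrality parameter: δ = d·√n = 0.24 × √152 = 2.9589
Two-sided α = 0.1 → critical value z_{0.05} = 1.645.
Power = Φ(δ − 1.645) + Φ(−δ − 1.645) = Φ(1.314) + Φ(-4.604) = 0.9056 + 0.0000 = 0.9056.
Type II error: β = 1 − power = 1 − 0.9056 = 0.0944.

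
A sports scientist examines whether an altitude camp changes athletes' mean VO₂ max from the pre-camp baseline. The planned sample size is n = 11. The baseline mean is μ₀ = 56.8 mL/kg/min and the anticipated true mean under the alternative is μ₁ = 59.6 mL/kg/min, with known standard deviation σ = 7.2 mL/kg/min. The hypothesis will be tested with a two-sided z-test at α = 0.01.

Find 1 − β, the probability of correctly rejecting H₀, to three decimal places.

Standardized effect: d = |μ₁ − μ₀| / σ = |59.6 − 56.8| / 7.2 = 0.3889
Noncentrality parameter: δ = d·√n = 0.3889 × √11 = 1.2898
Two-sided α = 0.01 → critical value z_{0.005} = 2.576.
Power = Φ(δ − 2.576) + Φ(−δ − 2.576) = Φ(-1.286) + Φ(-3.866) = 0.0992 + 0.0001 = 0.0993.

Power ≈ 0.099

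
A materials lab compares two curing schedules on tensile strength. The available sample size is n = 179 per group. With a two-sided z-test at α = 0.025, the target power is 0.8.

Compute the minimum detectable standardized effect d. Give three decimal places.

d ≈ 0.326

Required noncentrality: δ = z_{0.0125} + z_{0.20} = 2.241 + 0.842 = 3.083.
(Lower-tail contribution to power is negligible for δ > 0.)
δ = d·√(n/2) ⇒ d = δ/√(n/2) = 3.083/√(179/2) = 0.3259.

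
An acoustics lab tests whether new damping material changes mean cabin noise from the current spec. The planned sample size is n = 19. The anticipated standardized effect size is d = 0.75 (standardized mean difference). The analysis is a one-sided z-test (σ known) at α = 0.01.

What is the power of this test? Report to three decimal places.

Noncentrality parameter: δ = d·√n = 0.75 × √19 = 3.2692
Critical value for a one-sided test at α = 0.01: z_α = 2.326.
Power = P(Z > 2.326 − δ) = Φ(0.943) = 0.8271.

Power ≈ 0.827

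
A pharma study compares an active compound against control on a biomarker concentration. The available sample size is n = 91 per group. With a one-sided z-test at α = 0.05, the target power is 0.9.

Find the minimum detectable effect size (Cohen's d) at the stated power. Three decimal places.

Required noncentrality: δ = z_{0.05} + z_{0.10} = 1.645 + 1.282 = 2.926.
δ = d·√(n/2) ⇒ d = δ/√(n/2) = 2.926/√(91/2) = 0.4338.

d ≈ 0.434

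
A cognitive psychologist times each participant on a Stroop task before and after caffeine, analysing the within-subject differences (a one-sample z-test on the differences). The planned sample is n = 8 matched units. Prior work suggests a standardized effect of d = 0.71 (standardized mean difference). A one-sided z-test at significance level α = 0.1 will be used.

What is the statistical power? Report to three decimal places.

Power ≈ 0.766

Noncentrality parameter: δ = d·√n = 0.71 × √8 = 2.0082
One-sided α = 0.1 → critical value z_{0.1} = 1.282.
Power = Φ(δ − 1.282) = Φ(0.727) = 0.7663.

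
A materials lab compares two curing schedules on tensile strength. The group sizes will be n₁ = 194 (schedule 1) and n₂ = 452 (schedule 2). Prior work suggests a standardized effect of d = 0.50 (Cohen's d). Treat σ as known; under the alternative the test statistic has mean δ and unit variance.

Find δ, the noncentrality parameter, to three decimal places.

The noncentrality parameter scales effect size by the design's sample-size factor: δ = d / √(1/n₁ + 1/n₂) = 0.50 / √(1/194 + 1/452) = 5.8254

δ ≈ 5.825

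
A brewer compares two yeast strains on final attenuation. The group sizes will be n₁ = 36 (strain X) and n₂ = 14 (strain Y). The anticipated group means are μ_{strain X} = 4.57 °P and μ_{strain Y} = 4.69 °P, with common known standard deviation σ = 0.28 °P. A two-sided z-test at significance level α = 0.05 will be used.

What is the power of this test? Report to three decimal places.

Power ≈ 0.275

Standardized effect: d = |μ_{strain X} − μ_{strain Y}| / σ = |4.57 − 4.69| / 0.28 = 0.4286
Noncentrality parameter: δ = d / √(1/n₁ + 1/n₂) = 0.4286 / √(1/36 + 1/14) = 1.3607
Two-sided α = 0.05 → critical value z_{0.025} = 1.960.
Power = Φ(δ − 1.960) + Φ(−δ − 1.960) = Φ(-0.599) + Φ(-3.321) = 0.2745 + 0.0004 = 0.2749.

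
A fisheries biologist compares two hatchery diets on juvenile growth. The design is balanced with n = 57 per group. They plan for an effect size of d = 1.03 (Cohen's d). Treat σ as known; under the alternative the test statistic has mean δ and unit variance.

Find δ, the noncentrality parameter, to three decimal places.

δ ≈ 5.499

The noncentrality parameter scales effect size by the design's sample-size factor: δ = d·√(n/2) = 1.03 × √(57/2) = 5.4987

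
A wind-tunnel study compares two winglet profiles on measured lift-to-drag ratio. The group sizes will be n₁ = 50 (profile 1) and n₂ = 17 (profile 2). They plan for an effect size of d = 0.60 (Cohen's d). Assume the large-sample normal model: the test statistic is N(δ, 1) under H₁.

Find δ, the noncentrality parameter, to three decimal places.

δ ≈ 2.137

The noncentrality parameter scales effect size by the design's sample-size factor: δ = d / √(1/n₁ + 1/n₂) = 0.60 / √(1/50 + 1/17) = 2.1371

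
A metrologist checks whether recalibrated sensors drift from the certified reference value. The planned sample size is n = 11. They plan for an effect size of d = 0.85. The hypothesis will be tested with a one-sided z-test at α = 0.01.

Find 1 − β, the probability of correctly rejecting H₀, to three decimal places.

Noncentrality parameter: δ = d·√n = 0.85 × √11 = 2.8191
Critical value for a one-sided test at α = 0.01: z_α = 2.326.
Power = P(Z > 2.326 − δ) = Φ(0.493) = 0.6889.

Power ≈ 0.689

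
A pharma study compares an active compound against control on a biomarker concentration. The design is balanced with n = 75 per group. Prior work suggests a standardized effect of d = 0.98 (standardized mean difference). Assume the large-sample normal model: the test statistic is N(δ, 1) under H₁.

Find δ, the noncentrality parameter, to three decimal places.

δ ≈ 6.001

δ = d·√(n/2) = 0.98 × √(75/2) = 6.0012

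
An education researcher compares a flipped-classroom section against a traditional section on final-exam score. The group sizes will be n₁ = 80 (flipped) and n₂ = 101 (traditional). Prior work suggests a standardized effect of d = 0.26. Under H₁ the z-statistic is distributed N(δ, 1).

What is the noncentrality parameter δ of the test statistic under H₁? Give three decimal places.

δ ≈ 1.737

The noncentrality parameter scales effect size by the design's sample-size factor: δ = d / √(1/n₁ + 1/n₂) = 0.26 / √(1/80 + 1/101) = 1.7372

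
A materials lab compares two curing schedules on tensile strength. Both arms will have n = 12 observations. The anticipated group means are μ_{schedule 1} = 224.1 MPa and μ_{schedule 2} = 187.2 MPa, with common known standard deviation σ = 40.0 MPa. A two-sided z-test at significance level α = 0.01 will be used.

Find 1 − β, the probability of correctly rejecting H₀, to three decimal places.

Standardized effect: d = |μ_{schedule 1} − μ_{schedule 2}| / σ = |224.1 − 187.2| / 40.0 = 0.9225
Noncentrality parameter: δ = d·√(n/2) = 0.9225 × √(12/2) = 2.2597
Critical value for a two-sided test at α = 0.01: z_{α/2} = 2.576.
Power = Φ(δ − 2.576) + Φ(−δ − 2.576) = Φ(-0.316) + Φ(-4.835) = 0.3759 + 0.0000 = 0.3759.

Power ≈ 0.376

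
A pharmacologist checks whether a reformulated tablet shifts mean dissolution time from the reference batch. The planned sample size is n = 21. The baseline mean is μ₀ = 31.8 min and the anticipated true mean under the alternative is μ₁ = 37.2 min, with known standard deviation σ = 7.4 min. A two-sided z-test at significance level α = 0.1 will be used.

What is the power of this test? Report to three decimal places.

Power ≈ 0.955

Standardized effect: d = |μ₁ − μ₀| / σ = |37.2 − 31.8| / 7.4 = 0.7297
Noncentrality parameter: λ = d·√n = 0.7297 × √21 = 3.3440
Two-sided α = 0.1 → critical value z_{0.05} = 1.645.
Power = Φ(λ − 1.645) + Φ(−λ − 1.645) = Φ(1.699) + Φ(-4.989) = 0.9554 + 0.0000 = 0.9554.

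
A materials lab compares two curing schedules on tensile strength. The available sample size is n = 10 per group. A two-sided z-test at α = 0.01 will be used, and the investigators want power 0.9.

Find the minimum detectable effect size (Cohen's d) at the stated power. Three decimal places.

Required noncentrality: δ = z_{0.005} + z_{0.10} = 2.576 + 1.282 = 3.857.
(Lower-tail contribution to power is negligible for δ > 0.)
δ = d·√(n/2) ⇒ d = δ/√(n/2) = 3.857/√(10/2) = 1.7251.

d ≈ 1.725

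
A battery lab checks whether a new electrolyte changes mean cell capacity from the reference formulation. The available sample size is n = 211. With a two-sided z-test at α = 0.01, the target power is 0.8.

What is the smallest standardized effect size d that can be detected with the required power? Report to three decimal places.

d ≈ 0.235

Need Φ(δ − 2.576) = 0.8, so δ = 2.576 + 0.842 = 3.417.
(Lower-tail contribution to power is negligible for δ > 0.)
δ = d·√n ⇒ d = δ/√n = 3.417/√211 = 0.2353.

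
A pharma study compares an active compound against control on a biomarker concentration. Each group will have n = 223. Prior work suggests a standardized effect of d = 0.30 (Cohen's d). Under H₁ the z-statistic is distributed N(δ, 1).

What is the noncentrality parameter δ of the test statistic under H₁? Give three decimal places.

The noncentrality parameter scales effect size by the design's sample-size factor: δ = d·√(n/2) = 0.30 × √(223/2) = 3.1678

δ ≈ 3.168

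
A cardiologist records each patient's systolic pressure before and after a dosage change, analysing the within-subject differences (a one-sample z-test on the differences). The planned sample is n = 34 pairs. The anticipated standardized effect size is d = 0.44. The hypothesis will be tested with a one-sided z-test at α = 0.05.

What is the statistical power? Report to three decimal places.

Power ≈ 0.821

Noncentrality parameter: δ = d·√n = 0.44 × √34 = 2.5656
One-sided α = 0.05 → critical value z_{0.05} = 1.645.
Power = P(Z > 1.645 − δ) = Φ(0.921) = 0.8214.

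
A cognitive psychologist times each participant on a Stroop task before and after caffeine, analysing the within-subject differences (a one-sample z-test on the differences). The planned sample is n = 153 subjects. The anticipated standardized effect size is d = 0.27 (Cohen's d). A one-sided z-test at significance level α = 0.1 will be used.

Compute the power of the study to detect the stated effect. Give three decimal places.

Noncentrality parameter: δ = d·√n = 0.27 × √153 = 3.3397
One-sided α = 0.1 → critical value z_{0.1} = 1.282.
Power = P(Z > 1.282 − δ) = Φ(2.058) = 0.9802.

Power ≈ 0.980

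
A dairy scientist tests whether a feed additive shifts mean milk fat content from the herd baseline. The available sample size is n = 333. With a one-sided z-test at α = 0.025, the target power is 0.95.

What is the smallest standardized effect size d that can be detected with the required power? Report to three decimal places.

Required noncentrality: δ = z_{0.025} + z_{0.05} = 1.960 + 1.645 = 3.605.
δ = d·√n ⇒ d = δ/√n = 3.605/√333 = 0.1975.

d ≈ 0.198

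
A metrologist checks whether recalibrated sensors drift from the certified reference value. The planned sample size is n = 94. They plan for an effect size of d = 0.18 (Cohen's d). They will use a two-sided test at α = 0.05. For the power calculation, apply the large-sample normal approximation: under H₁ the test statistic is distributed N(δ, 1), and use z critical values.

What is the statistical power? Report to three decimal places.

Power ≈ 0.415

Noncentrality parameter: δ = d·√n = 0.18 × √94 = 1.7452
Critical value for a two-sided test at α = 0.05: z_{α/2} = 1.960.
Power = Φ(δ − 1.960) + Φ(−δ − 1.960) = Φ(-0.215) + Φ(-3.705) = 0.4150 + 0.0001 = 0.4151.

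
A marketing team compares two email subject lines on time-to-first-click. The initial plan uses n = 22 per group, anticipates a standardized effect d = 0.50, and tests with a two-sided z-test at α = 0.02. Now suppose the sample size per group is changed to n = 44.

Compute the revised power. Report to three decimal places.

With n = 44 per group: δ = d·√(n/2) = 0.50 × √(44/2) = 2.3452. Critical value z_{0.01} = 2.326.
Revised power = Φ(δ − 2.326) + Φ(−δ − 2.326) = Φ(0.019) + Φ(-4.672) = 0.5075 + 0.0000 = 0.5075.

Power ≈ 0.508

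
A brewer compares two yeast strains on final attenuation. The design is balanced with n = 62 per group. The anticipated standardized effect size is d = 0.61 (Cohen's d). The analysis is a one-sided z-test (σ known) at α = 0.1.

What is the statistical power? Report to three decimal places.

Noncentrality parameter: δ = d·√(n/2) = 0.61 × √(62/2) = 3.3963
Critical value for a one-sided test at α = 0.1: z_α = 1.282.
Power = Φ(δ − 1.282) = Φ(2.115) = 0.9828.

Power ≈ 0.983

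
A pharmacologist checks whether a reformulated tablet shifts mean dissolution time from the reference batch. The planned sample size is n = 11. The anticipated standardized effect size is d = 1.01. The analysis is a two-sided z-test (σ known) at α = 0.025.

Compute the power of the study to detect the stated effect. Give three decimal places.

Power ≈ 0.866

Noncentrality parameter: δ = d·√n = 1.01 × √11 = 3.3498
Two-sided α = 0.025 → critical value z_{0.0125} = 2.241.
Power = Φ(δ − 2.241) + Φ(−δ − 2.241) = Φ(1.108) + Φ(-5.591) = 0.8662 + 0.0000 = 0.8662.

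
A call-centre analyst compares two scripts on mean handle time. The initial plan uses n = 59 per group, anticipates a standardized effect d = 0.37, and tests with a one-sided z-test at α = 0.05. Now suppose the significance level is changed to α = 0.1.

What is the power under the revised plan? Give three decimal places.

Power ≈ 0.767

δ = d·√(n/2) = 0.37 × √(59/2) = 2.0096 (unchanged). New critical value: z_{0.1} = 1.282.
Revised power = Φ(δ − 1.282) = Φ(0.728) = 0.7667.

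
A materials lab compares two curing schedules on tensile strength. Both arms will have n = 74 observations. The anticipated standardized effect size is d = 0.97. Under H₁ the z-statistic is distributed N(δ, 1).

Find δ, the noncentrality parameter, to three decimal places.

δ ≈ 5.900

δ = d·√(n/2) = 0.97 × √(74/2) = 5.9003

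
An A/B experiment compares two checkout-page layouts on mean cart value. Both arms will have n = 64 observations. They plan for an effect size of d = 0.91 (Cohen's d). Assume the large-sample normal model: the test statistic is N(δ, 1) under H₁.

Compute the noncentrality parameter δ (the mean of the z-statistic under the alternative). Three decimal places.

δ ≈ 5.148

The noncentrality parameter scales effect size by the design's sample-size factor: δ = d·√(n/2) = 0.91 × √(64/2) = 5.1477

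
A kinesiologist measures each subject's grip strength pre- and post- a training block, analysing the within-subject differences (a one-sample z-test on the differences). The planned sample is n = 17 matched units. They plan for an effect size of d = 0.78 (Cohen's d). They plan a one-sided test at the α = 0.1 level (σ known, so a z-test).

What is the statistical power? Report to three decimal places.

Noncentrality parameter: δ = d·√n = 0.78 × √17 = 3.2160
One-sided α = 0.1 → critical value z_{0.1} = 1.282.
Power = Φ(δ − 1.282) = Φ(1.934) = 0.9735.

Power ≈ 0.973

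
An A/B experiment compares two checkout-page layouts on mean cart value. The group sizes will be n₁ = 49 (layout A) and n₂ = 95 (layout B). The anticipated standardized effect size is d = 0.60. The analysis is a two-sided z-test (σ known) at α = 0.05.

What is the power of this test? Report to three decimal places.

Noncentrality parameter: δ = d / √(1/n₁ + 1/n₂) = 0.60 / √(1/49 + 1/95) = 3.4114
Critical value for a two-sided test at α = 0.05: z_{α/2} = 1.960.
Power = Φ(δ − 1.960) + Φ(−δ − 1.960) = Φ(1.451) + Φ(-5.371) = 0.9267 + 0.0000 = 0.9267.

Power ≈ 0.927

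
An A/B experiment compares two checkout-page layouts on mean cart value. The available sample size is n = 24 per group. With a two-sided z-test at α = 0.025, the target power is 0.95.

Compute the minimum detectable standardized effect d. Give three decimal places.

d ≈ 1.122

Required noncentrality: δ = z_{0.0125} + z_{0.05} = 2.241 + 1.645 = 3.886.
(Lower-tail contribution to power is negligible for δ > 0.)
δ = d·√(n/2) ⇒ d = δ/√(n/2) = 3.886/√(24/2) = 1.1219.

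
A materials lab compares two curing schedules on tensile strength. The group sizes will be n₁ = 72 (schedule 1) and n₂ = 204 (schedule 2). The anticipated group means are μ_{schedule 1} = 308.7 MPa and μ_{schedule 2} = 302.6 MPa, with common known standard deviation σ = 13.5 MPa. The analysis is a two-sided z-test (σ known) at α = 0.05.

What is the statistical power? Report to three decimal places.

Standardized effect: d = |μ_{schedule 1} − μ_{schedule 2}| / σ = |308.7 − 302.6| / 13.5 = 0.4519
Noncentrality parameter: δ = d / √(1/n₁ + 1/n₂) = 0.4519 / √(1/72 + 1/204) = 3.2963
Critical value for a two-sided test at α = 0.05: z_{α/2} = 1.960.
Power = Φ(δ − 1.960) + Φ(−δ − 1.960) = Φ(1.336) + Φ(-5.256) = 0.9093 + 0.0000 = 0.9093.

Power ≈ 0.909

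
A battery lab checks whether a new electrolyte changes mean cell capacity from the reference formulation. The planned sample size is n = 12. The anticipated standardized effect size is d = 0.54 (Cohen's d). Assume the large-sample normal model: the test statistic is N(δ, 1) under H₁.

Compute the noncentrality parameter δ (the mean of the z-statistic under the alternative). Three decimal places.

δ ≈ 1.871

The noncentrality parameter scales effect size by the design's sample-size factor: δ = d·√n = 0.54 × √12 = 1.8706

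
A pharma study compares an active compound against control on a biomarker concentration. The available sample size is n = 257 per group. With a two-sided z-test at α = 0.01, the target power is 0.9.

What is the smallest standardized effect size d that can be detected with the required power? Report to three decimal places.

d ≈ 0.340

Required noncentrality: δ = z_{0.005} + z_{0.10} = 2.576 + 1.282 = 3.857.
(The second rejection-region term Φ(−δ − z_{α/2}) is negligible and dropped.)
δ = d·√(n/2) ⇒ d = δ/√(n/2) = 3.857/√(257/2) = 0.3403.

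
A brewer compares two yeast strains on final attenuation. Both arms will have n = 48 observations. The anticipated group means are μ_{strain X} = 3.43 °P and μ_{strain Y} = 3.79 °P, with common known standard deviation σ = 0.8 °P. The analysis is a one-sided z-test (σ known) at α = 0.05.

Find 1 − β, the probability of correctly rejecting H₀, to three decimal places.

Standardized effect: d = |μ_{strain X} − μ_{strain Y}| / σ = |3.43 − 3.79| / 0.8 = 0.4500
Noncentrality parameter: δ = d·√(n/2) = 0.4500 × √(48/2) = 2.2045
One-sided α = 0.05 → critical value z_{0.05} = 1.645.
Power = P(Z > 1.645 − δ) = Φ(0.560) = 0.7122.

Power ≈ 0.712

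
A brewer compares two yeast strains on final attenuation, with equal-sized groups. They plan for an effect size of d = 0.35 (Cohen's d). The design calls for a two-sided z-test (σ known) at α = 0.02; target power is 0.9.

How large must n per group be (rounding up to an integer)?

n = 213 per group

Set Φ(δ − 2.326) = 0.9; then δ − 2.326 = Φ⁻¹(0.9) = 1.282, giving δ = 3.608.
(The Φ(−δ − z_{α/2}) term is vanishingly small for δ > 0 and is dropped in the standard sample-size formula.)
δ = d·√(n/2) ⇒ n = 2(δ/d)² = 2 × (3.608 / 0.35)² = 212.52.
Rounding up, n = 213 per group.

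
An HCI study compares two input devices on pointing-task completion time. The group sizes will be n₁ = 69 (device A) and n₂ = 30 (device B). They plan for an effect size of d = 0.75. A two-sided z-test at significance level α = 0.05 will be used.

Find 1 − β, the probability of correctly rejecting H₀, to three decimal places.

Power ≈ 0.929

Noncentrality parameter: δ = d / √(1/n₁ + 1/n₂) = 0.75 / √(1/69 + 1/30) = 3.4295
Two-sided α = 0.05 → critical value z_{0.025} = 1.960.
Power = Φ(δ − 1.960) + Φ(−δ − 1.960) = Φ(1.470) + Φ(-5.389) = 0.9292 + 0.0000 = 0.9292.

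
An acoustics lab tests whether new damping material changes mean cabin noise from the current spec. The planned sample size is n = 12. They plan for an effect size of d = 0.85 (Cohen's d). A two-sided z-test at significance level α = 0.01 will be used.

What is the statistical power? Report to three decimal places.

Noncentrality parameter: δ = d·√n = 0.85 × √12 = 2.9445
Two-sided α = 0.01 → critical value z_{0.005} = 2.576.
Power = Φ(δ − 2.576) + Φ(−δ − 2.576) = Φ(0.369) + Φ(-5.520) = 0.6438 + 0.0000 = 0.6438.

Power ≈ 0.644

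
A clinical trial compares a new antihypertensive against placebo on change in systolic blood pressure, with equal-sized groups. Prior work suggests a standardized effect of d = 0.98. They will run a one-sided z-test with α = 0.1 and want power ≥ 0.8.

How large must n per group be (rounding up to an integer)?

For power 0.8 need Φ(δ − z_{0.1}) = 0.8, so δ = z_{0.1} + z_{0.20} = 1.282 + 0.842 = 2.123.
δ = d·√(n/2) ⇒ n = 2(δ/d)² = 2 × (2.123 / 0.98)² = 9.39.
Rounding up, n = 10 per group.

n = 10 per group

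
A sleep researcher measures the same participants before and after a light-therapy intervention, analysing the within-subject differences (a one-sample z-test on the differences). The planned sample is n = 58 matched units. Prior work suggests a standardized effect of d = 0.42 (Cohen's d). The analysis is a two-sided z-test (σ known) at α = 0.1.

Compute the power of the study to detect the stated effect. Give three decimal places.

Power ≈ 0.940

Noncentrality parameter: δ = d·√n = 0.42 × √58 = 3.1986
Critical value for a two-sided test at α = 0.1: z_{α/2} = 1.645.
Power = Φ(δ − 1.645) + Φ(−δ − 1.645) = Φ(1.554) + Φ(-4.843) = 0.9399 + 0.0000 = 0.9399.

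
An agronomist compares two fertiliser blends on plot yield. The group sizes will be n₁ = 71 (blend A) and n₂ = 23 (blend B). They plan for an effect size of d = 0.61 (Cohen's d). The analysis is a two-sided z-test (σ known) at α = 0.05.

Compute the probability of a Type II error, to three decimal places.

Noncentrality parameter: δ = d / √(1/n₁ + 1/n₂) = 0.61 / √(1/71 + 1/23) = 2.5425
Critical value for a two-sided test at α = 0.05: z_{α/2} = 1.960.
Power = Φ(δ − 1.960) + Φ(−δ − 1.960) = Φ(0.583) + Φ(-4.502) = 0.7199 + 0.0000 = 0.7199.
Type II error: β = 1 − power = 1 − 0.7199 = 0.2801.

β ≈ 0.280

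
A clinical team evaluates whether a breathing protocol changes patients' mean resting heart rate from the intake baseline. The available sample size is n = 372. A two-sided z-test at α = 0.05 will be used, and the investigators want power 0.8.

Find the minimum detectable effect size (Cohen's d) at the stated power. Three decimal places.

Need Φ(δ − 1.960) = 0.8, so δ = 1.960 + 0.842 = 2.802.
(Lower-tail contribution to power is negligible for δ > 0.)
δ = d·√n ⇒ d = δ/√n = 2.802/√372 = 0.1453.

d ≈ 0.145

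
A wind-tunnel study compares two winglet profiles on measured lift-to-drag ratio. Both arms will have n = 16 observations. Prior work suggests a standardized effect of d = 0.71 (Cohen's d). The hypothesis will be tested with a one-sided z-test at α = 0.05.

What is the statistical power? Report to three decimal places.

Power ≈ 0.642

Noncentrality parameter: δ = d·√(n/2) = 0.71 × √(16/2) = 2.0082
One-sided α = 0.05 → critical value z_{0.05} = 1.645.
Power = P(Z > 1.645 − δ) = Φ(0.363) = 0.6418.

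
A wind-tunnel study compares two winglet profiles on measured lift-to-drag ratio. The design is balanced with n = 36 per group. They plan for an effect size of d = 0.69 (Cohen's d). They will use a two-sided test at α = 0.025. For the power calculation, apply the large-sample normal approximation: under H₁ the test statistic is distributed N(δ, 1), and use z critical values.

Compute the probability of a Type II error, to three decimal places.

Noncentrality parameter: δ = d·√(n/2) = 0.69 × √(36/2) = 2.9274
Critical value for a two-sided test at α = 0.025: z_{α/2} = 2.241.
Power = Φ(δ − 2.241) + Φ(−δ − 2.241) = Φ(0.686) + Φ(-5.169) = 0.7536 + 0.0000 = 0.7536.
Type II error: β = 1 − power = 1 − 0.7536 = 0.2464.

β ≈ 0.246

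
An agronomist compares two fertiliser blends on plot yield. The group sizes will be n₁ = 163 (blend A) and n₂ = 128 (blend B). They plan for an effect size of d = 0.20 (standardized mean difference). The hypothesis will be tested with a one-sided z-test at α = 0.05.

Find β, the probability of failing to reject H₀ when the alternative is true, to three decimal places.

Noncentrality parameter: δ = d / √(1/n₁ + 1/n₂) = 0.20 / √(1/163 + 1/128) = 1.6935
Critical value for a one-sided test at α = 0.05: z_α = 1.645.
Power = P(Z > 1.645 − δ) = Φ(0.049) = 0.5194.
Type II error: β = 1 − power = 1 − 0.5194 = 0.4806.

β ≈ 0.481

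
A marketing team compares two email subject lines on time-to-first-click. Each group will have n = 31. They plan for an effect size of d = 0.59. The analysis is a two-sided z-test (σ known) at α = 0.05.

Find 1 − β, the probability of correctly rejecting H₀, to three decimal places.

Power ≈ 0.642

Noncentrality parameter: δ = d·√(n/2) = 0.59 × √(31/2) = 2.3228
Critical value for a two-sided test at α = 0.05: z_{α/2} = 1.960.
Power = Φ(δ − 1.960) + Φ(−δ − 1.960) = Φ(0.363) + Φ(-4.283) = 0.6416 + 0.0000 = 0.6417.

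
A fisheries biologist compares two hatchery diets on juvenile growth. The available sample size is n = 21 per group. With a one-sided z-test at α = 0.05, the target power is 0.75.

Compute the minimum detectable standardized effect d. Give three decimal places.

Required noncentrality: δ = z_{0.05} + z_{0.25} = 1.645 + 0.674 = 2.319.
δ = d·√(n/2) ⇒ d = δ/√(n/2) = 2.319/√(21/2) = 0.7158.

d ≈ 0.716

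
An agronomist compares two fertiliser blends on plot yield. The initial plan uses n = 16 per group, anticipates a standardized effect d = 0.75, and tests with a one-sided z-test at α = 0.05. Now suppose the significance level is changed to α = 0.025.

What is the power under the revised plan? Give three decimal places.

δ = d·√(n/2) = 0.75 × √(16/2) = 2.1213 (unchanged). New critical value: z_{0.025} = 1.960.
Revised power = P(Z > 1.960 − δ) = Φ(0.161) = 0.5641.

Power ≈ 0.564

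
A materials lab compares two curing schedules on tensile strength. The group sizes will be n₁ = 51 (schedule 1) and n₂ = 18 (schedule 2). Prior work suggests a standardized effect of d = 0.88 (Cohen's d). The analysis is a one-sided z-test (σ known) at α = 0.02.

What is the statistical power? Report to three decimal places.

Power ≈ 0.876

Noncentrality parameter: δ = d / √(1/n₁ + 1/n₂) = 0.88 / √(1/51 + 1/18) = 3.2098
Critical value for a one-sided test at α = 0.02: z_α = 2.054.
Power = Φ(δ − 2.054) = Φ(1.156) = 0.8762.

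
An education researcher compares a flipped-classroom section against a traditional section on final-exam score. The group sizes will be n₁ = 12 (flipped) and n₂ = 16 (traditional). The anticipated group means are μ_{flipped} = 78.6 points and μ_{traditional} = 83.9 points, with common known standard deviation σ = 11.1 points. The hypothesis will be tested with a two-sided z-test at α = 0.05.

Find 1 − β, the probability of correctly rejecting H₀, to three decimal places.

Power ≈ 0.240

Standardized effect: d = |μ_{flipped} − μ_{traditional}| / σ = |78.6 − 83.9| / 11.1 = 0.4775
Noncentrality parameter: δ = d / √(1/n₁ + 1/n₂) = 0.4775 / √(1/12 + 1/16) = 1.2503
Two-sided α = 0.05 → critical value z_{0.025} = 1.960.
Power = Φ(δ − 1.960) + Φ(−δ − 1.960) = Φ(-0.710) + Φ(-3.210) = 0.2390 + 0.0007 = 0.2396.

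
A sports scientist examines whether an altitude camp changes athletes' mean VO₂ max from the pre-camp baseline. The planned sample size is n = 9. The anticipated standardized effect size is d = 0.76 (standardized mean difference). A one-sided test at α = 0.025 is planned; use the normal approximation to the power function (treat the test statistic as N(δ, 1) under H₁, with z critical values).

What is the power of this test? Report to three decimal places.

Noncentrality parameter: δ = d·√n = 0.76 × √9 = 2.2800
Critical value for a one-sided test at α = 0.025: z_α = 1.960.
Power = P(Z > 1.960 − δ) = Φ(0.320) = 0.6255.

Power ≈ 0.626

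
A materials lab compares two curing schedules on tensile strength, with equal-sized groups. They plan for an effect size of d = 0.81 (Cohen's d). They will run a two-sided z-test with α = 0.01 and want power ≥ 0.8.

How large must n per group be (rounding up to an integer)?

For power 0.8 need Φ(δ − z_{0.005}) = 0.8, so δ = z_{0.005} + z_{0.20} = 2.576 + 0.842 = 3.417.
(Ignoring the negligible lower-tail rejection probability gives the usual closed-form inversion.)
δ = d·√(n/2) ⇒ n = 2(δ/d)² = 2 × (3.417 / 0.81)² = 35.60.
Round up to the next whole unit.

n = 36 per group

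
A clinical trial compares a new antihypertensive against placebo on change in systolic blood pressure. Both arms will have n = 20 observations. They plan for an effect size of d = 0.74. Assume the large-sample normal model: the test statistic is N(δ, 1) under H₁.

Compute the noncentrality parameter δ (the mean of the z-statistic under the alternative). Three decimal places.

δ ≈ 2.340

The noncentrality parameter scales effect size by the design's sample-size factor: δ = d·√(n/2) = 0.74 × √(20/2) = 2.3401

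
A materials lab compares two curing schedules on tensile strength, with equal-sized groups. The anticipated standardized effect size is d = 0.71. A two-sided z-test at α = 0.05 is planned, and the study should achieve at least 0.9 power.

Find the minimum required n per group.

n = 42 per group

For power 0.9 need Φ(δ − z_{0.025}) = 0.9, so δ = z_{0.025} + z_{0.10} = 1.960 + 1.282 = 3.242.
(Ignoring the negligible lower-tail rejection probability gives the usual closed-form inversion.)
δ = d·√(n/2) ⇒ n = 2(δ/d)² = 2 × (3.242 / 0.71)² = 41.69.
Rounding up, n = 42 per group.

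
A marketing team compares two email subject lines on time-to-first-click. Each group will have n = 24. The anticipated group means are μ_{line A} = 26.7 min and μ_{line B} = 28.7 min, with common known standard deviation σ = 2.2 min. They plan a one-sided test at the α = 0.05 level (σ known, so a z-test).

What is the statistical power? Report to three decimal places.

Standardized effect: d = |μ_{line A} − μ_{line B}| / σ = |26.7 − 28.7| / 2.2 = 0.9091
Noncentrality parameter: δ = d·√(n/2) = 0.9091 × √(24/2) = 3.1492
Critical value for a one-sided test at α = 0.05: z_α = 1.645.
Power = P(Z > 1.645 − δ) = Φ(1.504) = 0.9338.

Power ≈ 0.934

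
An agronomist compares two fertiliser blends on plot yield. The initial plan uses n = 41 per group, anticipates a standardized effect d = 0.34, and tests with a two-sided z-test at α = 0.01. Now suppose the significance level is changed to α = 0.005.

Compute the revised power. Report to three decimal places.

δ = d·√(n/2) = 0.34 × √(41/2) = 1.5394 (unchanged). New critical value: z_{0.0025} = 2.807.
Revised power = Φ(δ − 2.807) + Φ(−δ − 2.807) = Φ(-1.268) + Φ(-4.346) = 0.1025 + 0.0000 = 0.1025.

Power ≈ 0.102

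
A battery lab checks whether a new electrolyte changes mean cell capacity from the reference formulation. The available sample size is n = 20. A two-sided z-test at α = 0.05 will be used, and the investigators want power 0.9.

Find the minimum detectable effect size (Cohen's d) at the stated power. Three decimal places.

Required noncentrality: δ = z_{0.025} + z_{0.10} = 1.960 + 1.282 = 3.242.
(Lower-tail contribution to power is negligible for δ > 0.)
δ = d·√n ⇒ d = δ/√n = 3.242/√20 = 0.7248.

d ≈ 0.725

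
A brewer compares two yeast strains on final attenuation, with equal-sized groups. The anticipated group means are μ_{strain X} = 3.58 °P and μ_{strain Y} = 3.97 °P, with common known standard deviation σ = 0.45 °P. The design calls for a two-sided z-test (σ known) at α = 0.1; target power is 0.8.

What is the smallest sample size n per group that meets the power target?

n = 17 per group

Standardized effect: d = |μ_{strain X} − μ_{strain Y}| / σ = |3.58 − 3.97| / 0.45 = 0.8667
For power 0.8 need Φ(δ − z_{0.05}) = 0.8, so δ = z_{0.05} + z_{0.20} = 1.645 + 0.842 = 2.486.
(The Φ(−δ − z_{α/2}) term is vanishingly small for δ > 0 and is dropped in the standard sample-size formula.)
δ = d·√(n/2) ⇒ n = 2(δ/d)² = 2 × (2.486 / 0.8667)² = 16.46.
Round up to the next whole unit.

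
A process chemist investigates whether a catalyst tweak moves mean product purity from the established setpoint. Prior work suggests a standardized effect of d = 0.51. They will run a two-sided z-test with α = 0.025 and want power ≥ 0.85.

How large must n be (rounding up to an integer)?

n = 42

Set Φ(δ − 2.241) = 0.85; then δ − 2.241 = Φ⁻¹(0.85) = 1.036, giving δ = 3.278.
(Ignoring the negligible lower-tail rejection probability gives the usual closed-form inversion.)
δ = d·√n ⇒ n = (δ/d)² = (3.278 / 0.51)² = 41.31.
Rounding up, n = 42.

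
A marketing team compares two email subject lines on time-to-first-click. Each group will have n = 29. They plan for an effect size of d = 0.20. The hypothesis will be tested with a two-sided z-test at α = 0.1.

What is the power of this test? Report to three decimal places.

Noncentrality parameter: δ = d·√(n/2) = 0.20 × √(29/2) = 0.7616
Two-sided α = 0.1 → critical value z_{0.05} = 1.645.
Power = Φ(δ − 1.645) + Φ(−δ − 1.645) = Φ(-0.883) + Φ(-2.406) = 0.1885 + 0.0081 = 0.1966.

Power ≈ 0.197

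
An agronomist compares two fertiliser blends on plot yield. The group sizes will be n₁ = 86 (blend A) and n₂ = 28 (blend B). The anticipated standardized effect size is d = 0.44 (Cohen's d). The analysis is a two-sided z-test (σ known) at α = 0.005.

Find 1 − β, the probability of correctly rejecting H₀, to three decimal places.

Power ≈ 0.216

Noncentrality parameter: δ = d / √(1/n₁ + 1/n₂) = 0.44 / √(1/86 + 1/28) = 2.0222
Critical value for a two-sided test at α = 0.005: z_{α/2} = 2.807.
Power = Φ(δ − 2.807) + Φ(−δ − 2.807) = Φ(-0.785) + Φ(-4.829) = 0.2163 + 0.0000 = 0.2163.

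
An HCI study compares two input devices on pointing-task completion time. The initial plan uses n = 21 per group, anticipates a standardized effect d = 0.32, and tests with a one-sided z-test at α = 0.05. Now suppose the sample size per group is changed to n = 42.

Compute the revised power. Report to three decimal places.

With n = 42 per group: δ = d·√(n/2) = 0.32 × √(42/2) = 1.4664. Critical value z_{0.05} = 1.645.
Revised power = Φ(δ − 1.645) = Φ(-0.178) = 0.4292.

Power ≈ 0.429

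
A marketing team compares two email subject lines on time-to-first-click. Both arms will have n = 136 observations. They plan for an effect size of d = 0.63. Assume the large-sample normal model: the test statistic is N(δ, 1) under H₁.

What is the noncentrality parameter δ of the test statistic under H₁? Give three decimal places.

δ = d·√(n/2) = 0.63 × √(136/2) = 5.1951

δ ≈ 5.195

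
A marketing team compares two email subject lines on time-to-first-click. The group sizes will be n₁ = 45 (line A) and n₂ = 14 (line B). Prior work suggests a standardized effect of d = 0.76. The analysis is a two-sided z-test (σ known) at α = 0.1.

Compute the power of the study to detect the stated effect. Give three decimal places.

Power ≈ 0.799

Noncentrality parameter: δ = d / √(1/n₁ + 1/n₂) = 0.76 / √(1/45 + 1/14) = 2.4835
Two-sided α = 0.1 → critical value z_{0.05} = 1.645.
Power = Φ(δ − 1.645) + Φ(−δ − 1.645) = Φ(0.839) + Φ(-4.128) = 0.7992 + 0.0000 = 0.7992.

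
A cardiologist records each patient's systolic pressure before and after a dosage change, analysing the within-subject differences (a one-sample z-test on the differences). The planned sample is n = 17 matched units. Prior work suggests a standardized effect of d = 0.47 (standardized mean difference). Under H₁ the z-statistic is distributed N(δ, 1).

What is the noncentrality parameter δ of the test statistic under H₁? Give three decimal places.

δ ≈ 1.938

δ = d·√n = 0.47 × √17 = 1.9379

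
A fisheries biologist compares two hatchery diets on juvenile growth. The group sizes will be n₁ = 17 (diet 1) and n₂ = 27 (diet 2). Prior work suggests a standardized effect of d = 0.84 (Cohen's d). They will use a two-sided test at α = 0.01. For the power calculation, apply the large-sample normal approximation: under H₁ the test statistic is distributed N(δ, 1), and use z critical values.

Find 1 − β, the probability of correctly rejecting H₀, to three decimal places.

Power ≈ 0.555

Noncentrality parameter: δ = d / √(1/n₁ + 1/n₂) = 0.84 / √(1/17 + 1/27) = 2.7131
Two-sided α = 0.01 → critical value z_{0.005} = 2.576.
Power = Φ(δ − 2.576) + Φ(−δ − 2.576) = Φ(0.137) + Φ(-5.289) = 0.5546 + 0.0000 = 0.5546.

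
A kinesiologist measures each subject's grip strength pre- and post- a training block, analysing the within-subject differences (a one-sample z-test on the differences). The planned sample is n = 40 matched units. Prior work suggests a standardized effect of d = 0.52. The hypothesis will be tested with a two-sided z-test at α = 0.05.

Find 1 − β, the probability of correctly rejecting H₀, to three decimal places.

Noncentrality parameter: δ = d·√n = 0.52 × √40 = 3.2888
Critical value for a two-sided test at α = 0.05: z_{α/2} = 1.960.
Power = Φ(δ − 1.960) + Φ(−δ − 1.960) = Φ(1.329) + Φ(-5.249) = 0.9080 + 0.0000 = 0.9080.

Power ≈ 0.908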